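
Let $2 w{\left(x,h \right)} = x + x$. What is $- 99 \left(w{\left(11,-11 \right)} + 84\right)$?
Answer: $-9405$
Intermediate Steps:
$w{\left(x,h \right)} = x$ ($w{\left(x,h \right)} = \frac{x + x}{2} = \frac{2 x}{2} = x$)
$- 99 \left(w{\left(11,-11 \right)} + 84\right) = - 99 \left(11 + 84\right) = \left(-99\right) 95 = -9405$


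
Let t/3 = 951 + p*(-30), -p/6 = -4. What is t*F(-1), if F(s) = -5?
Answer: -3465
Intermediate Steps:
p = 24 (p = -6*(-4) = 24)
t = 693 (t = 3*(951 + 24*(-30)) = 3*(951 - 720) = 3*231 = 693)
t*F(-1) = 693*(-5) = -3465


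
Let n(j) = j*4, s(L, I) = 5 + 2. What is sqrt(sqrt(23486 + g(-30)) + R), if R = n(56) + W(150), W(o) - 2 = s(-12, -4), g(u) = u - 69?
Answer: sqrt(233 + sqrt(23387)) ≈ 19.645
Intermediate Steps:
s(L, I) = 7
g(u) = -69 + u
W(o) = 9 (W(o) = 2 + 7 = 9)
n(j) = 4*j
R = 233 (R = 4*56 + 9 = 224 + 9 = 233)
sqrt(sqrt(23486 + g(-30)) + R) = sqrt(sqrt(23486 + (-69 - 30)) + 233) = sqrt(sqrt(23486 - 99) + 233) = sqrt(sqrt(23387) + 233) = sqrt(233 + sqrt(23387))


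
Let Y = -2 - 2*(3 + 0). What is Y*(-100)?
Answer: 800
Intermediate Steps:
Y = -8 (Y = -2 - 2*3 = -2 - 6 = -8)
Y*(-100) = -8*(-100) = 800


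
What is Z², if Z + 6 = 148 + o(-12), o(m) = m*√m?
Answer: 18436 - 6816*I*√3 ≈ 18436.0 - 11806.0*I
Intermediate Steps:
o(m) = m^(3/2)
Z = 142 - 24*I*√3 (Z = -6 + (148 + (-12)^(3/2)) = -6 + (148 - 24*I*√3) = 142 - 24*I*√3 ≈ 142.0 - 41.569*I)
Z² = (142 - 24*I*√3)²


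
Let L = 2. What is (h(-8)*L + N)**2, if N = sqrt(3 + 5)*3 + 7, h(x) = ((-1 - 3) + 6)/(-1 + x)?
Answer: 9313/81 + 236*sqrt(2)/3 ≈ 226.23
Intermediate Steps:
h(x) = 2/(-1 + x) (h(x) = (-4 + 6)/(-1 + x) = 2/(-1 + x))
N = 7 + 6*sqrt(2) (N = sqrt(8)*3 + 7 = (2*sqrt(2))*3 + 7 = 6*sqrt(2) + 7 = 7 + 6*sqrt(2) ≈ 15.485)
(h(-8)*L + N)**2 = ((2/(-1 - 8))*2 + (7 + 6*sqrt(2)))**2 = ((2/(-9))*2 + (7 + 6*sqrt(2)))**2 = ((2*(-1/9))*2 + (7 + 6*sqrt(2)))**2 = (-2/9*2 + (7 + 6*sqrt(2)))**2 = (-4/9 + (7 + 6*sqrt(2)))**2 = (59/9 + 6*sqrt(2))**2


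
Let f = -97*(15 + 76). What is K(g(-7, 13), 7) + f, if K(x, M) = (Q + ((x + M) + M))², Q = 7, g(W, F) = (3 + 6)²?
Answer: 1577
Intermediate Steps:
g(W, F) = 81 (g(W, F) = 9² = 81)
f = -8827 (f = -97*91 = -8827)
K(x, M) = (7 + x + 2*M)² (K(x, M) = (7 + ((x + M) + M))² = (7 + ((M + x) + M))² = (7 + (x + 2*M))² = (7 + x + 2*M)²)
K(g(-7, 13), 7) + f = (7 + 81 + 2*7)² - 8827 = (7 + 81 + 14)² - 8827 = 102² - 8827 = 10404 - 8827 = 1577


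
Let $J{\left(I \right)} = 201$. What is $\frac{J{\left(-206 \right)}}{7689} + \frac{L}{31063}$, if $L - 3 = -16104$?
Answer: $- \frac{39185642}{79614469} \approx -0.49219$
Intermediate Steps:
$L = -16101$ ($L = 3 - 16104 = -16101$)
$\frac{J{\left(-206 \right)}}{7689} + \frac{L}{31063} = \frac{201}{7689} - \frac{16101}{31063} = 201 \cdot \frac{1}{7689} - \frac{16101}{31063} = \frac{67}{2563} - \frac{16101}{31063} = - \frac{39185642}{79614469}$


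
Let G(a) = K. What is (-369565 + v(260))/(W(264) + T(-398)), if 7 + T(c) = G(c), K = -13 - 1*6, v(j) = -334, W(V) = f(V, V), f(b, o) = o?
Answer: -369899/238 ≈ -1554.2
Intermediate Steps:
W(V) = V
K = -19 (K = -13 - 6 = -19)
G(a) = -19
T(c) = -26 (T(c) = -7 - 19 = -26)
(-369565 + v(260))/(W(264) + T(-398)) = (-369565 - 334)/(264 - 26) = -369899/238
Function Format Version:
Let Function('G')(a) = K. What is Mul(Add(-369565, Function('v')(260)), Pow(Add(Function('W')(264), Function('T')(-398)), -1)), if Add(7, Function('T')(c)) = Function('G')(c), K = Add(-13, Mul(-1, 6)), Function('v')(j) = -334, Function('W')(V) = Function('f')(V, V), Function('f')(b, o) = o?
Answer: Rational(-369899, 238) ≈ -1554.2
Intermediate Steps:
Function('W')(V) = V
K = -19 (K = Add(-13, -6) = -19)
Function('G')(a) = -19
Function('T')(c) = -26 (Function('T')(c) = Add(-7, -19) = -26)
Mul(Add(-369565, Function('v')(260)), Pow(Add(Function('W')(264), Function('T')(-398)), -1)) = Mul(Add(-369565, -334), Pow(Add(264, -26), -1)) = Mul(-369899, Pow(238, -1)) = Mul(-369899, Rational(1, 238)) = Rational(-369899, 238)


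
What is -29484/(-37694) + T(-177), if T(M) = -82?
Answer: -1530712/18847 ≈ -81.218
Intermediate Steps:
-29484/(-37694) + T(-177) = -29484/(-37694) - 82 = -29484*(-1/37694) - 82 = 14742/18847 - 82 = -1530712/18847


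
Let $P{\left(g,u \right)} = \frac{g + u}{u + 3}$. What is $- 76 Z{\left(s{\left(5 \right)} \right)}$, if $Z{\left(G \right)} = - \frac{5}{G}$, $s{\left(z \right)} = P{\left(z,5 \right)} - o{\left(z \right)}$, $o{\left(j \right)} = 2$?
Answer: $- \frac{1520}{3} \approx -506.67$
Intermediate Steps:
$P{\left(g,u \right)} = \frac{g + u}{3 + u}$
$s{\left(z \right)} = - \frac{11}{8} + \frac{z}{8}$ ($s{\left(z \right)} = \frac{z + 5}{3 + 5} - 2 = \frac{5 + z}{8} - 2 = \left(\frac{5}{8} + \frac{z}{8}\right) - 2 = - \frac{11}{8} + \frac{z}{8}$)
$- 76 Z{\left(s{\left(5 \right)} \right)} = - 76 \left(- \frac{5}{- \frac{11}{8} + \frac{1}{8} \cdot 5}\right) = - 76 \left(- \frac{5}{- \frac{11}{8} + \frac{5}{8}}\right) = - 76 \left(- \frac{5}{- \frac{3}{4}}\right) = - 76 \left(\left(-5\right) \left(- \frac{4}{3}\right)\right) = \left(-76\right) \frac{20}{3} = - \frac{1520}{3}$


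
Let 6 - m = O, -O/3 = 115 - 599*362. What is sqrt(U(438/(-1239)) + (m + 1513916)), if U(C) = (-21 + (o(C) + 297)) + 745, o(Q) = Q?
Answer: 2*sqrt(36875894027)/413 ≈ 929.93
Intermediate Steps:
O = 650169 (O = -3*(115 - 599*362) = -3*(115 - 216838) = -3*(-216723) = 650169)
m = -650163 (m = 6 - 1*650169 = 6 - 650169 = -650163)
U(C) = 1021 + C (U(C) = (-21 + (C + 297)) + 745 = (-21 + (297 + C)) + 745 = (276 + C) + 745 = 1021 + C)
sqrt(U(438/(-1239)) + (m + 1513916)) = sqrt((1021 + 438/(-1239)) + (-650163 + 1513916)) = sqrt((1021 + 438*(-1/1239)) + 863753) = sqrt((1021 - 146/413) + 863753) = sqrt(421527/413 + 863753) = sqrt(357151516/413) = 2*sqrt(36875894027)/413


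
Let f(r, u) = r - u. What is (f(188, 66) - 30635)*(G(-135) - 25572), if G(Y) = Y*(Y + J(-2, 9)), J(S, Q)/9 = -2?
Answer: 150032421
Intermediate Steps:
J(S, Q) = -18 (J(S, Q) = 9*(-2) = -18)
G(Y) = Y*(-18 + Y) (G(Y) = Y*(Y - 18) = Y*(-18 + Y))
(f(188, 66) - 30635)*(G(-135) - 25572) = ((188 - 1*66) - 30635)*(-135*(-18 - 135) - 25572) = ((188 - 66) - 30635)*(-135*(-153) - 25572) = (122 - 30635)*(20655 - 25572) = -30513*(-4917) = 150032421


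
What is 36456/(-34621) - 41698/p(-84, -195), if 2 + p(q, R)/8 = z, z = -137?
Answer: 701543693/19249276 ≈ 36.445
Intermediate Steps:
p(q, R) = -1112 (p(q, R) = -16 + 8*(-137) = -16 - 1096 = -1112)
36456/(-34621) - 41698/p(-84, -195) = 36456/(-34621) - 41698/(-1112) = 36456*(-1/34621) - 41698*(-1/1112) = -36456/34621 + 20849/556 = 701543693/19249276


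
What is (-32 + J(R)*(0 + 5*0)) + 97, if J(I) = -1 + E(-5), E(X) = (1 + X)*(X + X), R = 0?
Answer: 65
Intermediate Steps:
E(X) = 2*X*(1 + X) (E(X) = (1 + X)*(2*X) = 2*X*(1 + X))
J(I) = 39 (J(I) = -1 + 2*(-5)*(1 - 5) = -1 + 2*(-5)*(-4) = -1 + 40 = 39)
(-32 + J(R)*(0 + 5*0)) + 97 = (-32 + 39*(0 + 5*0)) + 97 = (-32 + 39*(0 + 0)) + 97 = (-32 + 39*0) + 97 = (-32 + 0) + 97 = -32 + 97 = 65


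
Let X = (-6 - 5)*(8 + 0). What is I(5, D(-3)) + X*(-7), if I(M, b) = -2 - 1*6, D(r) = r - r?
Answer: 608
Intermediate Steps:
D(r) = 0
I(M, b) = -8 (I(M, b) = -2 - 6 = -8)
X = -88 (X = -11*8 = -88)
I(5, D(-3)) + X*(-7) = -8 - 88*(-7) = -8 + 616 = 608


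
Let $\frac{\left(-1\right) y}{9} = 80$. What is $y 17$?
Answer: $-12240$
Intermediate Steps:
$y = -720$ ($y = \left(-9\right) 80 = -720$)
$y 17 = \left(-720\right) 17 = -12240$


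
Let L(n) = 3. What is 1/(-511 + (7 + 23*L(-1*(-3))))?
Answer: -1/435 ≈ -0.0022989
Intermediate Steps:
1/(-511 + (7 + 23*L(-1*(-3)))) = 1/(-511 + (7 + 23*3)) = 1/(-511 + (7 + 69)) = 1/(-511 + 76) = 1/(-435) = -1/435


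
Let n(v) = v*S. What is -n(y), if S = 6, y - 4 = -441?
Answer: 2622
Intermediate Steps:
y = -437 (y = 4 - 441 = -437)
n(v) = 6*v (n(v) = v*6 = 6*v)
-n(y) = -6*(-437) = -1*(-2622) = 2622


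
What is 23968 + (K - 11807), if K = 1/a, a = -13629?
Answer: 165742268/13629 ≈ 12161.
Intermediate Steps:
K = -1/13629 (K = 1/(-13629) = -1/13629 ≈ -7.3373e-5)
23968 + (K - 11807) = 23968 + (-1/13629 - 11807) = 23968 - 160917604/13629 = 165742268/13629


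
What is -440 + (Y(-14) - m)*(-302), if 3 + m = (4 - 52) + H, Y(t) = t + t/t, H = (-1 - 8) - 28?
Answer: -23090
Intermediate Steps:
H = -37 (H = -9 - 28 = -37)
Y(t) = 1 + t (Y(t) = t + 1 = 1 + t)
m = -88 (m = -3 + ((4 - 52) - 37) = -3 + (-48 - 37) = -3 - 85 = -88)
-440 + (Y(-14) - m)*(-302) = -440 + ((1 - 14) - 1*(-88))*(-302) = -440 + (-13 + 88)*(-302) = -440 + 75*(-302) = -440 - 22650 = -23090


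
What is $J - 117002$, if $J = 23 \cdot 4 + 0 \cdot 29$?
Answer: $-116910$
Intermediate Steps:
$J = 92$ ($J = 92 + 0 = 92$)
$J - 117002 = 92 - 117002 = -116910$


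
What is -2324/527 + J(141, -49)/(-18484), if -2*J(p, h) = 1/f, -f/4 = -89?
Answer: -30585252465/6935640416 ≈ -4.4099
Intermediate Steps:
f = 356 (f = -4*(-89) = 356)
J(p, h) = -1/712 (J(p, h) = -½/356 = -½*1/356 = -1/712)
-2324/527 + J(141, -49)/(-18484) = -2324/527 - 1/712/(-18484) = -2324*1/527 - 1/712*(-1/18484) = -2324/527 + 1/13160608 = -30585252465/6935640416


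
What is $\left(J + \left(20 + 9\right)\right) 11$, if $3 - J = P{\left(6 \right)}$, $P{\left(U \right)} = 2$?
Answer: $330$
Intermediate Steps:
$J = 1$ ($J = 3 - 2 = 1$)
$\left(J + \left(20 + 9\right)\right) 11 = \left(1 + \left(20 + 9\right)\right) 11 = \left(1 + 29\right) 11 = 30 \cdot 11 = 330$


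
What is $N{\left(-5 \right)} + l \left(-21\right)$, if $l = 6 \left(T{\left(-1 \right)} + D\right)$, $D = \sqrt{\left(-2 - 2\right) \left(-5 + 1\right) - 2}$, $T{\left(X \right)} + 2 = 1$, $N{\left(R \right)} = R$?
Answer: $121 - 126 \sqrt{14} \approx -350.45$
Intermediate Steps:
$T{\left(X \right)} = -1$ ($T{\left(X \right)} = -2 + 1 = -1$)
$D = \sqrt{14}$ ($D = \sqrt{\left(-4\right) \left(-4\right) - 2} = \sqrt{16 - 2} = \sqrt{14} \approx 3.7417$)
$l = -6 + 6 \sqrt{14}$ ($l = 6 \left(-1 + \sqrt{14}\right) = -6 + 6 \sqrt{14} \approx 16.45$)
$N{\left(-5 \right)} + l \left(-21\right) = -5 + \left(-6 + 6 \sqrt{14}\right) \left(-21\right) = -5 + \left(126 - 126 \sqrt{14}\right) = 121 - 126 \sqrt{14}$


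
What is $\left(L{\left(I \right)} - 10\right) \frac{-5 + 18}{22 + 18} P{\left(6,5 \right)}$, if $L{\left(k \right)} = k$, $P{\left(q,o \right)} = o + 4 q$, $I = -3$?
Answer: $- \frac{4901}{40} \approx -122.53$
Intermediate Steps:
$\left(L{\left(I \right)} - 10\right) \frac{-5 + 18}{22 + 18} P{\left(6,5 \right)} = \left(-3 - 10\right) \frac{-5 + 18}{22 + 18} \left(5 + 4 \cdot 6\right) = \left(-3 - 10\right) \frac{13}{40} \left(5 + 24\right) = - 13 \cdot 13 \cdot \frac{1}{40} \cdot 29 = \left(-13\right) \frac{13}{40} \cdot 29 = \left(- \frac{169}{40}\right) 29 = - \frac{4901}{40}$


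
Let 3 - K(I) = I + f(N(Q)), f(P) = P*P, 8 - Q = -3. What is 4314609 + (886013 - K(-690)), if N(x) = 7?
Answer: 5199978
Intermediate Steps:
Q = 11 (Q = 8 - 1*(-3) = 8 + 3 = 11)
f(P) = P²
K(I) = -46 - I (K(I) = 3 - (I + 7²) = 3 - (I + 49) = 3 - (49 + I) = 3 + (-49 - I) = -46 - I)
4314609 + (886013 - K(-690)) = 4314609 + (886013 - (-46 - 1*(-690))) = 4314609 + (886013 - (-46 + 690)) = 4314609 + (886013 - 1*644) = 4314609 + (886013 - 644) = 4314609 + 885369 = 5199978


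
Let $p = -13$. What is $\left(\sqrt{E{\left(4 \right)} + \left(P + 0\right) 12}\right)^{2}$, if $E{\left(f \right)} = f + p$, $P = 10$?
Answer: $111$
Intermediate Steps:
$E{\left(f \right)} = -13 + f$ ($E{\left(f \right)} = f - 13 = -13 + f$)
$\left(\sqrt{E{\left(4 \right)} + \left(P + 0\right) 12}\right)^{2} = \left(\sqrt{\left(-13 + 4\right) + \left(10 + 0\right) 12}\right)^{2} = \left(\sqrt{-9 + 10 \cdot 12}\right)^{2} = \left(\sqrt{-9 + 120}\right)^{2} = \left(\sqrt{111}\right)^{2} = 111$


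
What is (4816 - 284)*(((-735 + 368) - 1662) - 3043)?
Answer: -22986304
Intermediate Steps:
(4816 - 284)*(((-735 + 368) - 1662) - 3043) = 4532*((-367 - 1662) - 3043) = 4532*(-2029 - 3043) = 4532*(-5072) = -22986304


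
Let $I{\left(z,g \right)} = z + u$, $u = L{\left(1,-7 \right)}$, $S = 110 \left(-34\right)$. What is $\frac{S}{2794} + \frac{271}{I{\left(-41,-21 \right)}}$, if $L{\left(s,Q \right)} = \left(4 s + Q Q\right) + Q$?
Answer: $\frac{33567}{635} \approx 52.861$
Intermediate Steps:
$S = -3740$
$L{\left(s,Q \right)} = Q + Q^{2} + 4 s$ ($L{\left(s,Q \right)} = \left(4 s + Q^{2}\right) + Q = \left(Q^{2} + 4 s\right) + Q = Q + Q^{2} + 4 s$)
$u = 46$ ($u = -7 + \left(-7\right)^{2} + 4 \cdot 1 = -7 + 49 + 4 = 46$)
$I{\left(z,g \right)} = 46 + z$ ($I{\left(z,g \right)} = z + 46 = 46 + z$)
$\frac{S}{2794} + \frac{271}{I{\left(-41,-21 \right)}} = - \frac{3740}{2794} + \frac{271}{46 - 41} = \left(-3740\right) \frac{1}{2794} + \frac{271}{5} = - \frac{170}{127} + 271 \cdot \frac{1}{5} = - \frac{170}{127} + \frac{271}{5} = \frac{33567}{635}$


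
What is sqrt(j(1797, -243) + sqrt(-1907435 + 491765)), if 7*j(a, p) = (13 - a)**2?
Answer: sqrt(22278592 + 49*I*sqrt(1415670))/7 ≈ 674.29 + 0.88228*I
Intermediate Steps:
j(a, p) = (13 - a)**2/7
sqrt(j(1797, -243) + sqrt(-1907435 + 491765)) = sqrt((-13 + 1797)**2/7 + sqrt(-1907435 + 491765)) = sqrt((1/7)*1784**2 + sqrt(-1415670)) = sqrt((1/7)*3182656 + I*sqrt(1415670)) = sqrt(3182656/7 + I*sqrt(1415670))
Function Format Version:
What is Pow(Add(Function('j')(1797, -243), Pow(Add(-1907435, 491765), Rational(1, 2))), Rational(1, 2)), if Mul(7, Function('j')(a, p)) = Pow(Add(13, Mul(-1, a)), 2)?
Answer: Mul(Rational(1, 7), Pow(Add(22278592, Mul(49, I, Pow(1415670, Rational(1, 2)))), Rational(1, 2))) ≈ Add(674.29, Mul(0.88228, I))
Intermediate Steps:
Function('j')(a, p) = Mul(Rational(1, 7), Pow(Add(13, Mul(-1, a)), 2))
Pow(Add(Function('j')(1797, -243), Pow(Add(-1907435, 491765), Rational(1, 2))), Rational(1, 2)) = Pow(Add(Mul(Rational(1, 7), Pow(Add(-13, 1797), 2)), Pow(Add(-1907435, 491765), Rational(1, 2))), Rational(1, 2)) = Pow(Add(Mul(Rational(1, 7), Pow(1784, 2)), Pow(-1415670, Rational(1, 2))), Rational(1, 2)) = Pow(Add(Mul(Rational(1, 7), 3182656), Mul(I, Pow(1415670, Rational(1, 2)))), Rational(1, 2)) = Pow(Add(Rational(3182656, 7), Mul(I, Pow(1415670, Rational(1, 2)))), Rational(1, 2))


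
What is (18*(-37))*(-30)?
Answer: 19980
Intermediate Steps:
(18*(-37))*(-30) = -666*(-30) = 19980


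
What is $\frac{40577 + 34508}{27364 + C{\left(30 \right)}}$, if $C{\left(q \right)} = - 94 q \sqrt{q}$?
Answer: $\frac{513656485}{127554124} + \frac{52934925 \sqrt{30}}{127554124} \approx 6.3$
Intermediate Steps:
$C{\left(q \right)} = - 94 q^{\frac{3}{2}}$
$\frac{40577 + 34508}{27364 + C{\left(30 \right)}} = \frac{40577 + 34508}{27364 - 94 \cdot 30^{\frac{3}{2}}} = \frac{75085}{27364 - 94 \cdot 30 \sqrt{30}} = \frac{75085}{27364 - 2820 \sqrt{30}}$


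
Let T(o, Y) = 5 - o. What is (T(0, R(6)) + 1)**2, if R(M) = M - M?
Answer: 36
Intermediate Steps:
R(M) = 0
(T(0, R(6)) + 1)**2 = ((5 - 1*0) + 1)**2 = ((5 + 0) + 1)**2 = (5 + 1)**2 = 6**2 = 36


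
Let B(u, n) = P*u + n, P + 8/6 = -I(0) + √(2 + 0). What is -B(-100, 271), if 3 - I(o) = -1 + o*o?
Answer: -2413/3 + 100*√2 ≈ -662.91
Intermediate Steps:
I(o) = 4 - o² (I(o) = 3 - (-1 + o*o) = 3 - (-1 + o²) = 3 + (1 - o²) = 4 - o²)
P = -16/3 + √2 (P = -4/3 + (-(4 - 1*0²) + √(2 + 0)) = -4/3 + (-(4 - 1*0) + √2) = -4/3 + (-(4 + 0) + √2) = -4/3 + (-1*4 + √2) = -4/3 + (-4 + √2) = -16/3 + √2 ≈ -3.9191)
B(u, n) = n + u*(-16/3 + √2) (B(u, n) = (-16/3 + √2)*u + n = u*(-16/3 + √2) + n = n + u*(-16/3 + √2))
-B(-100, 271) = -(271 - 16/3*(-100) - 100*√2) = -(271 + 1600/3 - 100*√2) = -(2413/3 - 100*√2) = -2413/3 + 100*√2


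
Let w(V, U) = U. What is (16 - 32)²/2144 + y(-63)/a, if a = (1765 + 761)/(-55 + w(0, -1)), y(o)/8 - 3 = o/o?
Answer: -49928/84621 ≈ -0.59002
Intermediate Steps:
y(o) = 32 (y(o) = 24 + 8*(o/o) = 24 + 8*1 = 24 + 8 = 32)
a = -1263/28 (a = (1765 + 761)/(-55 - 1) = 2526/(-56) = 2526*(-1/56) = -1263/28 ≈ -45.107)
(16 - 32)²/2144 + y(-63)/a = (16 - 32)²/2144 + 32/(-1263/28) = (-16)²*(1/2144) + 32*(-28/1263) = 256*(1/2144) - 896/1263 = 8/67 - 896/1263 = -49928/84621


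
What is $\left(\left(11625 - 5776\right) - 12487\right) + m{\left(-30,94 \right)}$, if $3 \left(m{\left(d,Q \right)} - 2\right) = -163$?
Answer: $- \frac{20071}{3} \approx -6690.3$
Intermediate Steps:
$m{\left(d,Q \right)} = - \frac{157}{3}$ ($m{\left(d,Q \right)} = 2 + \frac{1}{3} \left(-163\right) = 2 - \frac{163}{3} = - \frac{157}{3}$)
$\left(\left(11625 - 5776\right) - 12487\right) + m{\left(-30,94 \right)} = \left(\left(11625 - 5776\right) - 12487\right) - \frac{157}{3} = \left(5849 - 12487\right) - \frac{157}{3} = -6638 - \frac{157}{3} = - \frac{20071}{3}$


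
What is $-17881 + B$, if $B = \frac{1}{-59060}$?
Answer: $- \frac{1056051861}{59060} \approx -17881.0$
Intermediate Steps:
$B = - \frac{1}{59060} \approx -1.6932 \cdot 10^{-5}$
$-17881 + B = -17881 - \frac{1}{59060} = - \frac{1056051861}{59060}$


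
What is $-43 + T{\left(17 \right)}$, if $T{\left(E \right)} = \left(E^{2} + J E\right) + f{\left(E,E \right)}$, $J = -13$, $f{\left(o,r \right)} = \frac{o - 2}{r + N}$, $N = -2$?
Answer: $26$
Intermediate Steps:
$f{\left(o,r \right)} = \frac{-2 + o}{-2 + r}$ ($f{\left(o,r \right)} = \frac{o - 2}{r - 2} = \frac{-2 + o}{-2 + r}$)
$T{\left(E \right)} = 1 + E^{2} - 13 E$ ($T{\left(E \right)} = \left(E^{2} - 13 E\right) + \frac{-2 + E}{-2 + E} = \left(E^{2} - 13 E\right) + 1 = 1 + E^{2} - 13 E$)
$-43 + T{\left(17 \right)} = -43 + \left(1 + 17^{2} - 221\right) = -43 + \left(1 + 289 - 221\right) = -43 + 69 = 26$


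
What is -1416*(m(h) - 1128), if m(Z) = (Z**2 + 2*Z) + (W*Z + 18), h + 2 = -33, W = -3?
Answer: -212400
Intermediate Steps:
h = -35 (h = -2 - 33 = -35)
m(Z) = 18 + Z**2 - Z (m(Z) = (Z**2 + 2*Z) + (-3*Z + 18) = (Z**2 + 2*Z) + (18 - 3*Z) = 18 + Z**2 - Z)
-1416*(m(h) - 1128) = -1416*((18 + (-35)**2 - 1*(-35)) - 1128) = -1416*((18 + 1225 + 35) - 1128) = -1416*(1278 - 1128) = -1416*150 = -212400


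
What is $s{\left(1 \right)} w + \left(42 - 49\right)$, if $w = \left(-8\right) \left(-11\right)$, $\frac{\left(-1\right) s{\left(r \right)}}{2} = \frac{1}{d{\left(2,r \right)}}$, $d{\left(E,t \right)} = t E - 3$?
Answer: $169$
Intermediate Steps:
$d{\left(E,t \right)} = -3 + E t$ ($d{\left(E,t \right)} = E t - 3 = -3 + E t$)
$s{\left(r \right)} = - \frac{2}{-3 + 2 r}$
$w = 88$
$s{\left(1 \right)} w + \left(42 - 49\right) = - \frac{2}{-3 + 2 \cdot 1} \cdot 88 + \left(42 - 49\right) = - \frac{2}{-3 + 2} \cdot 88 + \left(42 - 49\right) = - \frac{2}{-1} \cdot 88 - 7 = \left(-2\right) \left(-1\right) 88 - 7 = 2 \cdot 88 - 7 = 176 - 7 = 169$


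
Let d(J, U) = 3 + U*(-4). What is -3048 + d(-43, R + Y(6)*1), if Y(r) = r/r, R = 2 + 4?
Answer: -3073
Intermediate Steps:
R = 6
Y(r) = 1
d(J, U) = 3 - 4*U
-3048 + d(-43, R + Y(6)*1) = -3048 + (3 - 4*(6 + 1*1)) = -3048 + (3 - 4*(6 + 1)) = -3048 + (3 - 4*7) = -3048 + (3 - 28) = -3048 - 25 = -3073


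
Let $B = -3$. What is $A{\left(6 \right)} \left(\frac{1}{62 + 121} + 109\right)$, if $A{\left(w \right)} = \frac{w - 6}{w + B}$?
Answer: $0$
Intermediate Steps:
$A{\left(w \right)} = \frac{-6 + w}{-3 + w}$ ($A{\left(w \right)} = \frac{w - 6}{w - 3} = \frac{-6 + w}{-3 + w}$)
$A{\left(6 \right)} \left(\frac{1}{62 + 121} + 109\right) = \frac{-6 + 6}{-3 + 6} \left(\frac{1}{62 + 121} + 109\right) = \frac{1}{3} \cdot 0 \left(\frac{1}{183} + 109\right) = 0 \cdot \frac{19948}{183} = 0$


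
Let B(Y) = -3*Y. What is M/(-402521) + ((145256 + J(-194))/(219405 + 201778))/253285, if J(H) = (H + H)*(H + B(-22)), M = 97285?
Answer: -296520593098453/1226876373384193 ≈ -0.24169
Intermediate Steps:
J(H) = 2*H*(66 + H) (J(H) = (H + H)*(H - 3*(-22)) = (2*H)*(H + 66) = (2*H)*(66 + H) = 2*H*(66 + H))
M/(-402521) + ((145256 + J(-194))/(219405 + 201778))/253285 = 97285/(-402521) + ((145256 + 2*(-194)*(66 - 194))/(219405 + 201778))/253285 = 97285*(-1/402521) + ((145256 + 2*(-194)*(-128))/421183)*(1/253285) = -97285/402521 + ((145256 + 49664)*(1/421183))*(1/253285) = -97285/402521 + (194920*(1/421183))*(1/253285) = -97285/402521 + (194920/421183)*(1/253285) = -97285/402521 + 38984/21335867231 = -296520593098453/1226876373384193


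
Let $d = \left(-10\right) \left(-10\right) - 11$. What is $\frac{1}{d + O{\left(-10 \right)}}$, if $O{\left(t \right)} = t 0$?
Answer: $\frac{1}{89} \approx 0.011236$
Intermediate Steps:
$O{\left(t \right)} = 0$
$d = 89$ ($d = 100 - 11 = 89$)
$\frac{1}{d + O{\left(-10 \right)}} = \frac{1}{89 + 0} = \frac{1}{89}$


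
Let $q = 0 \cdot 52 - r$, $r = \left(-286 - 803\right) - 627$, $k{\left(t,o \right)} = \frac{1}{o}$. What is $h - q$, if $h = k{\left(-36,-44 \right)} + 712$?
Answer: $- \frac{44177}{44} \approx -1004.0$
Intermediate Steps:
$r = -1716$ ($r = -1089 - 627 = -1716$)
$q = 1716$ ($q = 0 \cdot 52 - -1716 = 0 + 1716 = 1716$)
$h = \frac{31327}{44}$ ($h = \frac{1}{-44} + 712 = - \frac{1}{44} + 712 = \frac{31327}{44} \approx 711.98$)
$h - q = \frac{31327}{44} - 1716 = - \frac{44177}{44}$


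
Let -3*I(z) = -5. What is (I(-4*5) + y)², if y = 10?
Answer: 1225/9 ≈ 136.11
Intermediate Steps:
I(z) = 5/3 (I(z) = -⅓*(-5) = 5/3)
(I(-4*5) + y)² = (5/3 + 10)² = (35/3)² = 1225/9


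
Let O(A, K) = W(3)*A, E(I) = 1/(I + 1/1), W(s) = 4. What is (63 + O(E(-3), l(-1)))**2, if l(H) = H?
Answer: 3721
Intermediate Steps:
E(I) = 1/(1 + I) (E(I) = 1/(I + 1) = 1/(1 + I))
O(A, K) = 4*A
(63 + O(E(-3), l(-1)))**2 = (63 + 4/(1 - 3))**2 = (63 + 4/(-2))**2 = (63 + 4*(-1/2))**2 = (63 - 2)**2 = 61**2 = 3721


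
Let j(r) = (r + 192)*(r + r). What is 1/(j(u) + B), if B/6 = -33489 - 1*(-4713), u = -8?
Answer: -1/175600 ≈ -5.6948e-6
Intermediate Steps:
B = -172656 (B = 6*(-33489 - 1*(-4713)) = 6*(-33489 + 4713) = 6*(-28776) = -172656)
j(r) = 2*r*(192 + r) (j(r) = (192 + r)*(2*r) = 2*r*(192 + r))
1/(j(u) + B) = 1/(2*(-8)*(192 - 8) - 172656) = 1/(2*(-8)*184 - 172656) = 1/(-2944 - 172656) = 1/(-175600) = -1/175600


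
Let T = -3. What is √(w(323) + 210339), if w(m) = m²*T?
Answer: 2*I*√25662 ≈ 320.39*I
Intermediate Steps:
w(m) = -3*m² (w(m) = m²*(-3) = -3*m²)
√(w(323) + 210339) = √(-3*323² + 210339) = √(-3*104329 + 210339) = √(-312987 + 210339) = √(-102648) = 2*I*√25662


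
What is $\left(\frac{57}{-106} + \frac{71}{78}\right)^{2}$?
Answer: $\frac{592900}{4272489} \approx 0.13877$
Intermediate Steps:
$\left(\frac{57}{-106} + \frac{71}{78}\right)^{2} = \left(57 \left(- \frac{1}{106}\right) + 71 \cdot \frac{1}{78}\right)^{2} = \left(- \frac{57}{106} + \frac{71}{78}\right)^{2} = \left(\frac{770}{2067}\right)^{2} = \frac{592900}{4272489}$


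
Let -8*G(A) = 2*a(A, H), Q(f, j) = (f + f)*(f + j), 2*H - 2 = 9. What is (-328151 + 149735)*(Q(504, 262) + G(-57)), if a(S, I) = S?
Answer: -137762531676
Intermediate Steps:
H = 11/2 (H = 1 + (½)*9 = 1 + 9/2 = 11/2 ≈ 5.5000)
Q(f, j) = 2*f*(f + j) (Q(f, j) = (2*f)*(f + j) = 2*f*(f + j))
G(A) = -A/4
(-328151 + 149735)*(Q(504, 262) + G(-57)) = (-328151 + 149735)*(2*504*(504 + 262) - ¼*(-57)) = -178416*(2*504*766 + 57/4) = -178416*(772128 + 57/4) = -178416*3088569/4 = -137762531676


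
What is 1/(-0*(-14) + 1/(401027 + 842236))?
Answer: 1243263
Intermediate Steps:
1/(-0*(-14) + 1/(401027 + 842236)) = 1/(-937*0 + 1/1243263) = 1/(0 + 1/1243263) = 1/(1/1243263) = 1243263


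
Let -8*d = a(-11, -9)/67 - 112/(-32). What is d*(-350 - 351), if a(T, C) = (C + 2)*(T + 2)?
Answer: 417095/1072 ≈ 389.08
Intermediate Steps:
a(T, C) = (2 + C)*(2 + T)
d = -595/1072 (d = -((4 + 2*(-9) + 2*(-11) - 9*(-11))/67 - 112/(-32))/8 = -((4 - 18 - 22 + 99)*(1/67) - 112*(-1/32))/8 = -(63*(1/67) + 7/2)/8 = -(63/67 + 7/2)/8 = -⅛*595/134 = -595/1072 ≈ -0.55504)
d*(-350 - 351) = -595*(-350 - 351)/1072 = -595/1072*(-701) = 417095/1072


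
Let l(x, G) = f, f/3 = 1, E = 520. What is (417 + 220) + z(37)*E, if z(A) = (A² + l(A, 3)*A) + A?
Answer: 789477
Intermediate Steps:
f = 3 (f = 3*1 = 3)
l(x, G) = 3
z(A) = A² + 4*A (z(A) = (A² + 3*A) + A = A² + 4*A)
(417 + 220) + z(37)*E = (417 + 220) + (37*(4 + 37))*520 = 637 + (37*41)*520 = 637 + 1517*520 = 637 + 788840 = 789477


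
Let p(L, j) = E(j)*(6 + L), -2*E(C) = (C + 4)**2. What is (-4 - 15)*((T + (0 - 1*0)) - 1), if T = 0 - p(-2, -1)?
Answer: -323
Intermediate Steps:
E(C) = -(4 + C)**2/2 (E(C) = -(C + 4)**2/2 = -(4 + C)**2/2)
p(L, j) = -(4 + j)**2*(6 + L)/2 (p(L, j) = (-(4 + j)**2/2)*(6 + L) = -(4 + j)**2*(6 + L)/2)
T = 18 (T = 0 - (4 - 1)**2*(-6 - 1*(-2))/2 = 0 - 3**2*(-6 + 2)/2 = 0 - 9*(-4)/2 = 0 - 1*(-18) = 0 + 18 = 18)
(-4 - 15)*((T + (0 - 1*0)) - 1) = (-4 - 15)*((18 + (0 - 1*0)) - 1) = -19*((18 + (0 + 0)) - 1) = -19*((18 + 0) - 1) = -19*(18 - 1) = -19*17 = -323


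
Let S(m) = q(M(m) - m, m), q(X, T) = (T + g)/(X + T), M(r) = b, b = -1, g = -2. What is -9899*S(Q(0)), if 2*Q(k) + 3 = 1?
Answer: -29697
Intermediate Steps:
Q(k) = -1 (Q(k) = -3/2 + (½)*1 = -3/2 + ½ = -1)
M(r) = -1
q(X, T) = (-2 + T)/(T + X) (q(X, T) = (T - 2)/(X + T) = (-2 + T)/(T + X))
S(m) = 2 - m (S(m) = (-2 + m)/(m + (-1 - m)) = (-2 + m)/(-1) = -(-2 + m) = 2 - m)
-9899*S(Q(0)) = -9899*(2 - 1*(-1)) = -9899*(2 + 1) = -9899*3 = -29697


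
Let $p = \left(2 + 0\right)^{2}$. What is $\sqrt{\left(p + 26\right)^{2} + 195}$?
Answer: $\sqrt{1095} \approx 33.091$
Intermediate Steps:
$p = 4$ ($p = 2^{2} = 4$)
$\sqrt{\left(p + 26\right)^{2} + 195} = \sqrt{\left(4 + 26\right)^{2} + 195} = \sqrt{30^{2} + 195} = \sqrt{900 + 195} = \sqrt{1095}$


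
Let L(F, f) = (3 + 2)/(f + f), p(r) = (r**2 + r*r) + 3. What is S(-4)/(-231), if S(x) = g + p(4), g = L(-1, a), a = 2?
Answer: -145/924 ≈ -0.15693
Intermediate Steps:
p(r) = 3 + 2*r**2 (p(r) = (r**2 + r**2) + 3 = 2*r**2 + 3 = 3 + 2*r**2)
L(F, f) = 5/(2*f) (L(F, f) = 5/((2*f)) = 5*(1/(2*f)) = 5/(2*f))
g = 5/4 (g = (5/2)/2 = (5/2)*(1/2) = 5/4 ≈ 1.2500)
S(x) = 145/4 (S(x) = 5/4 + (3 + 2*4**2) = 5/4 + (3 + 2*16) = 5/4 + (3 + 32) = 5/4 + 35 = 145/4)
S(-4)/(-231) = (145/4)/(-231) = (145/4)*(-1/231) = -145/924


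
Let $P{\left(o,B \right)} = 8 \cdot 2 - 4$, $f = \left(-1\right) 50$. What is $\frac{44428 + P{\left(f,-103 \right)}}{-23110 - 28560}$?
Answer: $- \frac{4444}{5167} \approx -0.86007$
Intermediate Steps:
$f = -50$
$P{\left(o,B \right)} = 12$ ($P{\left(o,B \right)} = 16 - 4 = 12$)
$\frac{44428 + P{\left(f,-103 \right)}}{-23110 - 28560} = \frac{44428 + 12}{-23110 - 28560} = \frac{44440}{-51670} = 44440 \left(- \frac{1}{51670}\right) = - \frac{4444}{5167}$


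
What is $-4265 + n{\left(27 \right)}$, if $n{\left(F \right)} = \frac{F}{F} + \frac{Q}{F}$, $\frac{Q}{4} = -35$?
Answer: $- \frac{115268}{27} \approx -4269.2$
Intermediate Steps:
$Q = -140$ ($Q = 4 \left(-35\right) = -140$)
$n{\left(F \right)} = 1 - \frac{140}{F}$ ($n{\left(F \right)} = \frac{F}{F} - \frac{140}{F} = 1 - \frac{140}{F}$)
$-4265 + n{\left(27 \right)} = -4265 + \frac{-140 + 27}{27} = -4265 + \frac{1}{27} \left(-113\right) = -4265 - \frac{113}{27} = - \frac{115268}{27}$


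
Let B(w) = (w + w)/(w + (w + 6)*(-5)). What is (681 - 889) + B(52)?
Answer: -24804/119 ≈ -208.44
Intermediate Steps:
B(w) = 2*w/(-30 - 4*w) (B(w) = (2*w)/(w + (6 + w)*(-5)) = (2*w)/(w + (-30 - 5*w)) = (2*w)/(-30 - 4*w) = 2*w/(-30 - 4*w))
(681 - 889) + B(52) = (681 - 889) - 1*52/(15 + 2*52) = -208 - 1*52/(15 + 104) = -208 - 1*52/119 = -208 - 1*52*1/119 = -208 - 52/119 = -24804/119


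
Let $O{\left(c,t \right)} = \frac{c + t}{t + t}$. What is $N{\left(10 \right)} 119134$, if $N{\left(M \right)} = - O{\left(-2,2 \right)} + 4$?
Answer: $476536$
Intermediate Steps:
$O{\left(c,t \right)} = \frac{c + t}{2 t}$
$N{\left(M \right)} = 4$ ($N{\left(M \right)} = - \frac{-2 + 2}{2 \cdot 2} + 4 = - \frac{0}{2 \cdot 2} + 4 = \left(-1\right) 0 + 4 = 0 + 4 = 4$)
$N{\left(10 \right)} 119134 = 4 \cdot 119134 = 476536$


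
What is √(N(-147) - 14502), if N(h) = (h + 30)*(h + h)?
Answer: 2*√4974 ≈ 141.05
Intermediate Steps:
N(h) = 2*h*(30 + h) (N(h) = (30 + h)*(2*h) = 2*h*(30 + h))
√(N(-147) - 14502) = √(2*(-147)*(30 - 147) - 14502) = √(2*(-147)*(-117) - 14502) = √(34398 - 14502) = √19896 = 2*√4974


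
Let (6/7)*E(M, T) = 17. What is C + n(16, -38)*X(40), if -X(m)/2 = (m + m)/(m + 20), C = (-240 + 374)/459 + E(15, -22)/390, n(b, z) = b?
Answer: -5050931/119340 ≈ -42.324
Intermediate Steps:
E(M, T) = 119/6 (E(M, T) = (7/6)*17 = 119/6)
C = 40909/119340 (C = (-240 + 374)/459 + (119/6)/390 = 134*(1/459) + (119/6)*(1/390) = 134/459 + 119/2340 = 40909/119340 ≈ 0.34279)
X(m) = -4*m/(20 + m) (X(m) = -2*(m + m)/(m + 20) = -2*2*m/(20 + m) = -4*m/(20 + m))
C + n(16, -38)*X(40) = 40909/119340 + 16*(-4*40/(20 + 40)) = 40909/119340 + 16*(-4*40/60) = 40909/119340 + 16*(-4*40*1/60) = 40909/119340 + 16*(-8/3) = 40909/119340 - 128/3 = -5050931/119340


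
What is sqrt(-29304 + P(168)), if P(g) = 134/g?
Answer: I*sqrt(51690849)/42 ≈ 171.18*I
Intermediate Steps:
sqrt(-29304 + P(168)) = sqrt(-29304 + 134/168) = sqrt(-29304 + 134*(1/168)) = sqrt(-29304 + 67/84) = sqrt(-2461469/84) = I*sqrt(51690849)/42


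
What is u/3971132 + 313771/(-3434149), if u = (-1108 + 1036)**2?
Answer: -307055857589/3409364746667 ≈ -0.090062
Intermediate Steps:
u = 5184 (u = (-72)**2 = 5184)
u/3971132 + 313771/(-3434149) = 5184/3971132 + 313771/(-3434149) = 5184*(1/3971132) + 313771*(-1/3434149) = 1296/992783 - 313771/3434149 = -307055857589/3409364746667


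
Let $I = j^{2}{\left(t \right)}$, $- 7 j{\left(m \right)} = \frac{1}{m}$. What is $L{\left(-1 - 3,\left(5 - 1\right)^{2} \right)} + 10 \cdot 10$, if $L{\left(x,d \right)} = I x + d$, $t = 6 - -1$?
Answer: $\frac{278512}{2401} \approx 116.0$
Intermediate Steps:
$t = 7$ ($t = 6 + 1 = 7$)
$j{\left(m \right)} = - \frac{1}{7 m}$
$I = \frac{1}{2401}$ ($I = \left(- \frac{1}{7 \cdot 7}\right)^{2} = \left(\left(- \frac{1}{7}\right) \frac{1}{7}\right)^{2} = \left(- \frac{1}{49}\right)^{2} = \frac{1}{2401} \approx 0.00041649$)
$L{\left(x,d \right)} = d + \frac{x}{2401}$ ($L{\left(x,d \right)} = \frac{x}{2401} + d = d + \frac{x}{2401}$)
$L{\left(-1 - 3,\left(5 - 1\right)^{2} \right)} + 10 \cdot 10 = \left(\left(5 - 1\right)^{2} + \frac{-1 - 3}{2401}\right) + 10 \cdot 10 = \left(4^{2} + \frac{1}{2401} \left(-4\right)\right) + 100 = \left(16 - \frac{4}{2401}\right) + 100 = \frac{38412}{2401} + 100 = \frac{278512}{2401}$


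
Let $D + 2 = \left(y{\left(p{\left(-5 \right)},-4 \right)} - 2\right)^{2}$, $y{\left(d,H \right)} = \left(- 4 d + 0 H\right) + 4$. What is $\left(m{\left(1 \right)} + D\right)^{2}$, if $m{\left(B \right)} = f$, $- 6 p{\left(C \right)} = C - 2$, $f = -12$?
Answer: $\frac{3844}{81} \approx 47.457$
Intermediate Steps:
$p{\left(C \right)} = \frac{1}{3} - \frac{C}{6}$ ($p{\left(C \right)} = - \frac{C - 2}{6} = - \frac{-2 + C}{6} = \frac{1}{3} - \frac{C}{6}$)
$m{\left(B \right)} = -12$
$y{\left(d,H \right)} = 4 - 4 d$ ($y{\left(d,H \right)} = \left(- 4 d + 0\right) + 4 = - 4 d + 4 = 4 - 4 d$)
$D = \frac{46}{9}$ ($D = -2 + \left(\left(4 - 4 \left(\frac{1}{3} - - \frac{5}{6}\right)\right) - 2\right)^{2} = -2 + \left(\left(4 - 4 \left(\frac{1}{3} + \frac{5}{6}\right)\right) - 2\right)^{2} = -2 + \left(\left(4 - \frac{14}{3}\right) - 2\right)^{2} = -2 + \left(- \frac{2}{3} - 2\right)^{2} = -2 + \left(- \frac{8}{3}\right)^{2} = -2 + \frac{64}{9} = \frac{46}{9} \approx 5.1111$)
$\left(m{\left(1 \right)} + D\right)^{2} = \left(-12 + \frac{46}{9}\right)^{2} = \left(- \frac{62}{9}\right)^{2} = \frac{3844}{81}$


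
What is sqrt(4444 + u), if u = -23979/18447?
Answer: sqrt(167979384287)/6149 ≈ 66.654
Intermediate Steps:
u = -7993/6149 (u = -23979*1/18447 = -7993/6149 ≈ -1.2999)
sqrt(4444 + u) = sqrt(4444 - 7993/6149) = sqrt(27318163/6149) = sqrt(167979384287)/6149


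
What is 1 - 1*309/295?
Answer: -14/295 ≈ -0.047458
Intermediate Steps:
1 - 1*309/295 = 1 - 309*1/295 = 1 - 309/295 = -14/295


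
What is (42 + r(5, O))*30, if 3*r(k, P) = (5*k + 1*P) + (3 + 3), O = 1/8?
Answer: 6285/4 ≈ 1571.3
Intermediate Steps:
O = ⅛ ≈ 0.12500
r(k, P) = 2 + P/3 + 5*k/3 (r(k, P) = ((5*k + 1*P) + (3 + 3))/3 = ((5*k + P) + 6)/3 = ((P + 5*k) + 6)/3 = (6 + P + 5*k)/3 = 2 + P/3 + 5*k/3)
(42 + r(5, O))*30 = (42 + (2 + (⅓)*(⅛) + (5/3)*5))*30 = (42 + (2 + 1/24 + 25/3))*30 = (42 + 83/8)*30 = (419/8)*30 = 6285/4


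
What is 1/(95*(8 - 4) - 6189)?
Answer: -1/5809 ≈ -0.00017215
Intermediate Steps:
1/(95*(8 - 4) - 6189) = 1/(95*4 - 6189) = 1/(380 - 6189) = 1/(-5809) = -1/5809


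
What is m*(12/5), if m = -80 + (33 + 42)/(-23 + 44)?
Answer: -1284/7 ≈ -183.43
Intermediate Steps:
m = -535/7 (m = -80 + 75/21 = -80 + 75*(1/21) = -80 + 25/7 = -535/7 ≈ -76.429)
m*(12/5) = -6420/(7*5) = -535/7*12/5 = -1284/7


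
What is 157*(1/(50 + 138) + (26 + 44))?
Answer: 2066277/188 ≈ 10991.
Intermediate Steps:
157*(1/(50 + 138) + (26 + 44)) = 157*(1/188 + 70) = 157*(13161/188) = 2066277/188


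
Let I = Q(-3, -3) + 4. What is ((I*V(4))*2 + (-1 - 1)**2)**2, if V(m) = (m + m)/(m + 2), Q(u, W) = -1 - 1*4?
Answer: 16/9 ≈ 1.7778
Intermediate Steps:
Q(u, W) = -5 (Q(u, W) = -1 - 4 = -5)
I = -1 (I = -5 + 4 = -1)
V(m) = 2*m/(2 + m) (V(m) = (2*m)/(2 + m) = 2*m/(2 + m))
((I*V(4))*2 + (-1 - 1)**2)**2 = (-2*4/(2 + 4)*2 + (-1 - 1)**2)**2 = (-2*4/6*2 + (-2)**2)**2 = (-2*4/6*2 + 4)**2 = (-1*4/3*2 + 4)**2 = (-4/3*2 + 4)**2 = (-8/3 + 4)**2 = (4/3)**2 = 16/9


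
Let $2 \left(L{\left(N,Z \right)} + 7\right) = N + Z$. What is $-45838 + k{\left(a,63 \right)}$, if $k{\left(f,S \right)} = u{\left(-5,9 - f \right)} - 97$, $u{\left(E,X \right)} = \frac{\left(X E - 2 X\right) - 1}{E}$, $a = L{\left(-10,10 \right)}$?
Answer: $- \frac{229562}{5} \approx -45912.0$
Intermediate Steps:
$L{\left(N,Z \right)} = -7 + \frac{N}{2} + \frac{Z}{2}$ ($L{\left(N,Z \right)} = -7 + \frac{N + Z}{2} = -7 + \left(\frac{N}{2} + \frac{Z}{2}\right) = -7 + \frac{N}{2} + \frac{Z}{2}$)
$a = -7$ ($a = -7 + \frac{1}{2} \left(-10\right) + \frac{1}{2} \cdot 10 = -7 - 5 + 5 = -7$)
$u{\left(E,X \right)} = \frac{-1 - 2 X + E X}{E}$ ($u{\left(E,X \right)} = \frac{\left(E X - 2 X\right) - 1}{E} = \frac{\left(- 2 X + E X\right) - 1}{E} = \frac{-1 - 2 X + E X}{E}$)
$k{\left(f,S \right)} = - \frac{421}{5} - \frac{7 f}{5}$ ($k{\left(f,S \right)} = \frac{-1 - 2 \left(9 - f\right) - 5 \left(9 - f\right)}{-5} - 97 = - \frac{-1 + \left(-18 + 2 f\right) + \left(-45 + 5 f\right)}{5} - 97 = - \frac{-64 + 7 f}{5} - 97 = \left(\frac{64}{5} - \frac{7 f}{5}\right) - 97 = - \frac{421}{5} - \frac{7 f}{5}$)
$-45838 + k{\left(a,63 \right)} = -45838 - \frac{372}{5} = - \frac{229562}{5}$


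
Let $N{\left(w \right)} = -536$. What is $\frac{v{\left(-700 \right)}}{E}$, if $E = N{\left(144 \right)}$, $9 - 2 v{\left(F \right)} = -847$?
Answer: $- \frac{107}{134} \approx -0.79851$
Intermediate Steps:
$v{\left(F \right)} = 428$ ($v{\left(F \right)} = \frac{9}{2} - - \frac{847}{2} = \frac{9}{2} + \frac{847}{2} = 428$)
$E = -536$
$\frac{v{\left(-700 \right)}}{E} = \frac{428}{-536} = 428 \left(- \frac{1}{536}\right) = - \frac{107}{134}$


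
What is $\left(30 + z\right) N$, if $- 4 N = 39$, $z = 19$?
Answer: $- \frac{1911}{4} \approx -477.75$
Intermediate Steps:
$N = - \frac{39}{4}$ ($N = \left(- \frac{1}{4}\right) 39 = - \frac{39}{4} \approx -9.75$)
$\left(30 + z\right) N = \left(30 + 19\right) \left(- \frac{39}{4}\right) = 49 \left(- \frac{39}{4}\right) = - \frac{1911}{4}$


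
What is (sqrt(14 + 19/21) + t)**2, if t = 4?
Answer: (84 + sqrt(6573))**2/441 ≈ 61.790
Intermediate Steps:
(sqrt(14 + 19/21) + t)**2 = (sqrt(14 + 19/21) + 4)**2 = (sqrt(313/21) + 4)**2 = (sqrt(6573)/21 + 4)**2 = (4 + sqrt(6573)/21)**2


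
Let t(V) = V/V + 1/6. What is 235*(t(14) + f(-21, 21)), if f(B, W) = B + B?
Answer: -57575/6 ≈ -9595.8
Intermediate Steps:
f(B, W) = 2*B
t(V) = 7/6 (t(V) = 1 + 1*(⅙) = 1 + ⅙ = 7/6)
235*(t(14) + f(-21, 21)) = 235*(7/6 + 2*(-21)) = 235*(7/6 - 42) = 235*(-245/6) = -57575/6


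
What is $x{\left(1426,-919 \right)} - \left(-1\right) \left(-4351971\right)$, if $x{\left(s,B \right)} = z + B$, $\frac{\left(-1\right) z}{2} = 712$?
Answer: $-4354314$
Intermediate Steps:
$z = -1424$ ($z = \left(-2\right) 712 = -1424$)
$x{\left(s,B \right)} = -1424 + B$
$x{\left(1426,-919 \right)} - \left(-1\right) \left(-4351971\right) = \left(-1424 - 919\right) - \left(-1\right) \left(-4351971\right) = -2343 - 4351971 = -4354314$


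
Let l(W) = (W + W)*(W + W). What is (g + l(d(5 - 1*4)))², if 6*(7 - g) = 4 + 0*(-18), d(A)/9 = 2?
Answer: 15264649/9 ≈ 1.6961e+6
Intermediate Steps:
d(A) = 18 (d(A) = 9*2 = 18)
g = 19/3 (g = 7 - (4 + 0*(-18))/6 = 7 - (4 + 0)/6 = 7 - ⅙*4 = 7 - ⅔ = 19/3 ≈ 6.3333)
l(W) = 4*W² (l(W) = (2*W)*(2*W) = 4*W²)
(g + l(d(5 - 1*4)))² = (19/3 + 4*18²)² = (19/3 + 4*324)² = (19/3 + 1296)² = (3907/3)² = 15264649/9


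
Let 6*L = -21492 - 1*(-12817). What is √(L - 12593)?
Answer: I*√505398/6 ≈ 118.49*I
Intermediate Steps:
L = -8675/6 (L = (-21492 - 1*(-12817))/6 = (-21492 + 12817)/6 = (⅙)*(-8675) = -8675/6 ≈ -1445.8)
√(L - 12593) = √(-8675/6 - 12593) = √(-84233/6) = I*√505398/6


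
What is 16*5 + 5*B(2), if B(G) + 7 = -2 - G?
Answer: 25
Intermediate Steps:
B(G) = -9 - G (B(G) = -7 + (-2 - G) = -9 - G)
16*5 + 5*B(2) = 16*5 + 5*(-9 - 1*2) = 80 + 5*(-9 - 2) = 80 + 5*(-11) = 80 - 55 = 25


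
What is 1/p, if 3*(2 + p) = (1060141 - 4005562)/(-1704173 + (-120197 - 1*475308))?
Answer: -2299678/3617549 ≈ -0.63570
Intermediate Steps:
p = -3617549/2299678 (p = -2 + ((1060141 - 4005562)/(-1704173 + (-120197 - 1*475308)))/3 = -2 + (-2945421/(-1704173 + (-120197 - 475308)))/3 = -2 + (-2945421/(-1704173 - 595505))/3 = -2 + (-2945421/(-2299678))/3 = -2 + (-2945421*(-1/2299678))/3 = -2 + (1/3)*(2945421/2299678) = -2 + 981807/2299678 = -3617549/2299678 ≈ -1.5731)
1/p = 1/(-3617549/2299678) = -2299678/3617549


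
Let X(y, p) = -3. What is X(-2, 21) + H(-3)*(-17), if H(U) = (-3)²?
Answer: -156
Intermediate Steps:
H(U) = 9
X(-2, 21) + H(-3)*(-17) = -3 + 9*(-17) = -3 - 153 = -156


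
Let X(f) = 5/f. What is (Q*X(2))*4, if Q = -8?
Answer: -80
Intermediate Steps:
(Q*X(2))*4 = -40/2*4 = -8*5/2*4 = -20*4 = -80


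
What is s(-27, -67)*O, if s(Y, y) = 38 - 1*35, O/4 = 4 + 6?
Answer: 120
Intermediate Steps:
O = 40 (O = 4*(4 + 6) = 4*10 = 40)
s(Y, y) = 3 (s(Y, y) = 38 - 35 = 3)
s(-27, -67)*O = 3*40 = 120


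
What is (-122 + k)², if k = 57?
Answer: 4225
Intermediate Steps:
(-122 + k)² = (-122 + 57)² = (-65)² = 4225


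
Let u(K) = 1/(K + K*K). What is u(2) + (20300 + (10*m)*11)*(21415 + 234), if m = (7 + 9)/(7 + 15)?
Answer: 2647239721/6 ≈ 4.4121e+8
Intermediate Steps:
m = 8/11 (m = 16/22 = 16*(1/22) = 8/11 ≈ 0.72727)
u(K) = 1/(K + K²)
u(2) + (20300 + (10*m)*11)*(21415 + 234) = 1/(2*(1 + 2)) + (20300 + (10*(8/11))*11)*(21415 + 234) = (½)/3 + (20300 + (80/11)*11)*21649 = (½)*(⅓) + (20300 + 80)*21649 = ⅙ + 20380*21649 = ⅙ + 441206620 = 2647239721/6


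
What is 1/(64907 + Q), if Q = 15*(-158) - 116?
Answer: 1/62421 ≈ 1.6020e-5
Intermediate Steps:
Q = -2486 (Q = -2370 - 116 = -2486)
1/(64907 + Q) = 1/(64907 - 2486) = 1/62421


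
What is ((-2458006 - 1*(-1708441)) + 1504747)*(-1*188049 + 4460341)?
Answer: 3226358017144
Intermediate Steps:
((-2458006 - 1*(-1708441)) + 1504747)*(-1*188049 + 4460341) = ((-2458006 + 1708441) + 1504747)*(-188049 + 4460341) = (-749565 + 1504747)*4272292 = 755182*4272292 = 3226358017144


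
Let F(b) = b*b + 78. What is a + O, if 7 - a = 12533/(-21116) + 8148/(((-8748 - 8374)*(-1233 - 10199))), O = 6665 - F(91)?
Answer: -31117350642621/18451868186 ≈ -1686.4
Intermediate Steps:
F(b) = 78 + b² (F(b) = b² + 78 = 78 + b²)
O = -1694 (O = 6665 - (78 + 91²) = 6665 - (78 + 8281) = 6665 - 1*8359 = 6665 - 8359 = -1694)
a = 140114064463/18451868186 (a = 7 - (12533/(-21116) + 8148/(((-8748 - 8374)*(-1233 - 10199)))) = 7 - (12533*(-1/21116) + 8148/((-17122*(-11432)))) = 7 - (-12533/21116 + 8148/195738704) = 7 - (-12533/21116 + 8148*(1/195738704)) = 7 - (-12533/21116 + 291/6990668) = 7 - 1*(-10950987161/18451868186) = 7 + 10950987161/18451868186 = 140114064463/18451868186 ≈ 7.5935)
a + O = 140114064463/18451868186 - 1694 = -31117350642621/18451868186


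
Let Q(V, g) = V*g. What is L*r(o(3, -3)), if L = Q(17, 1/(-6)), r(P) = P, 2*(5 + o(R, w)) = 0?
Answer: 85/6 ≈ 14.167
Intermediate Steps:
o(R, w) = -5 (o(R, w) = -5 + (½)*0 = -5 + 0 = -5)
L = -17/6 (L = 17/(-6) = 17*(-⅙) = -17/6 ≈ -2.8333)
L*r(o(3, -3)) = -17/6*(-5) = 85/6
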